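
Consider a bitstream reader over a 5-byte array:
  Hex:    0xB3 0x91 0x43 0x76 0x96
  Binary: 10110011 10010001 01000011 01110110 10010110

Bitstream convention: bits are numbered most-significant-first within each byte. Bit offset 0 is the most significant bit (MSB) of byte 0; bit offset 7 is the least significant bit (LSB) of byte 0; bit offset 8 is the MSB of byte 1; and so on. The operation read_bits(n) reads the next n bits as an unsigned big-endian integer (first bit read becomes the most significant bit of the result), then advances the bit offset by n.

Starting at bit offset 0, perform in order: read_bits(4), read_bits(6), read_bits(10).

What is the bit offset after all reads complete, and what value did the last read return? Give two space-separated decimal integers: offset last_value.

Answer: 20 276

Derivation:
Read 1: bits[0:4] width=4 -> value=11 (bin 1011); offset now 4 = byte 0 bit 4; 36 bits remain
Read 2: bits[4:10] width=6 -> value=14 (bin 001110); offset now 10 = byte 1 bit 2; 30 bits remain
Read 3: bits[10:20] width=10 -> value=276 (bin 0100010100); offset now 20 = byte 2 bit 4; 20 bits remain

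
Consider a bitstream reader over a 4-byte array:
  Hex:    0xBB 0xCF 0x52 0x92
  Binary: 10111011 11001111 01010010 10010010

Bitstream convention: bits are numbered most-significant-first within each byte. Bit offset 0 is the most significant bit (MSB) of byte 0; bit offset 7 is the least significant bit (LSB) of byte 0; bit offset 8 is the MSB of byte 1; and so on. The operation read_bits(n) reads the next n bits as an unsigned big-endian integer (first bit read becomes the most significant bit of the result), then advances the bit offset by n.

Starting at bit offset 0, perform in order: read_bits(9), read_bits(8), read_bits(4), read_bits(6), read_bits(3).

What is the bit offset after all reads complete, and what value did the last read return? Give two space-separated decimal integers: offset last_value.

Read 1: bits[0:9] width=9 -> value=375 (bin 101110111); offset now 9 = byte 1 bit 1; 23 bits remain
Read 2: bits[9:17] width=8 -> value=158 (bin 10011110); offset now 17 = byte 2 bit 1; 15 bits remain
Read 3: bits[17:21] width=4 -> value=10 (bin 1010); offset now 21 = byte 2 bit 5; 11 bits remain
Read 4: bits[21:27] width=6 -> value=20 (bin 010100); offset now 27 = byte 3 bit 3; 5 bits remain
Read 5: bits[27:30] width=3 -> value=4 (bin 100); offset now 30 = byte 3 bit 6; 2 bits remain

Answer: 30 4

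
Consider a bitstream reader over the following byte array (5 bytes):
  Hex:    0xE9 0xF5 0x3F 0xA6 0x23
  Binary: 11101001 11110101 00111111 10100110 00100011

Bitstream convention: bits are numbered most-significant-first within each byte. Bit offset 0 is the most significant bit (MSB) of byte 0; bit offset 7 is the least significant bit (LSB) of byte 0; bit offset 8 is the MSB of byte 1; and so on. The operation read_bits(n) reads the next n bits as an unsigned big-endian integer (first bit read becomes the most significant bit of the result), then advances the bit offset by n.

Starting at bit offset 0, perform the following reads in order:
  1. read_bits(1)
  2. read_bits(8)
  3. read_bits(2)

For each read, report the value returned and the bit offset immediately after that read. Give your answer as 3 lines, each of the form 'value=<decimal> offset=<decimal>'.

Answer: value=1 offset=1
value=211 offset=9
value=3 offset=11

Derivation:
Read 1: bits[0:1] width=1 -> value=1 (bin 1); offset now 1 = byte 0 bit 1; 39 bits remain
Read 2: bits[1:9] width=8 -> value=211 (bin 11010011); offset now 9 = byte 1 bit 1; 31 bits remain
Read 3: bits[9:11] width=2 -> value=3 (bin 11); offset now 11 = byte 1 bit 3; 29 bits remain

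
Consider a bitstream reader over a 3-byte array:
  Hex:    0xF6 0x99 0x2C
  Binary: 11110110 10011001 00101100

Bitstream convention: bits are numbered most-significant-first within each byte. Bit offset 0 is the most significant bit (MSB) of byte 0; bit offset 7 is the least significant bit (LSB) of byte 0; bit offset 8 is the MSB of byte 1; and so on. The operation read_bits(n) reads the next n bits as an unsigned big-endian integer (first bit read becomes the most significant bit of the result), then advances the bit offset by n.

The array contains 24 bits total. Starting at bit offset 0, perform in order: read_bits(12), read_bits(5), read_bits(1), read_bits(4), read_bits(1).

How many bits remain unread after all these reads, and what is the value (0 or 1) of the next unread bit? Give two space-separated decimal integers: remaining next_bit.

Read 1: bits[0:12] width=12 -> value=3945 (bin 111101101001); offset now 12 = byte 1 bit 4; 12 bits remain
Read 2: bits[12:17] width=5 -> value=18 (bin 10010); offset now 17 = byte 2 bit 1; 7 bits remain
Read 3: bits[17:18] width=1 -> value=0 (bin 0); offset now 18 = byte 2 bit 2; 6 bits remain
Read 4: bits[18:22] width=4 -> value=11 (bin 1011); offset now 22 = byte 2 bit 6; 2 bits remain
Read 5: bits[22:23] width=1 -> value=0 (bin 0); offset now 23 = byte 2 bit 7; 1 bits remain

Answer: 1 0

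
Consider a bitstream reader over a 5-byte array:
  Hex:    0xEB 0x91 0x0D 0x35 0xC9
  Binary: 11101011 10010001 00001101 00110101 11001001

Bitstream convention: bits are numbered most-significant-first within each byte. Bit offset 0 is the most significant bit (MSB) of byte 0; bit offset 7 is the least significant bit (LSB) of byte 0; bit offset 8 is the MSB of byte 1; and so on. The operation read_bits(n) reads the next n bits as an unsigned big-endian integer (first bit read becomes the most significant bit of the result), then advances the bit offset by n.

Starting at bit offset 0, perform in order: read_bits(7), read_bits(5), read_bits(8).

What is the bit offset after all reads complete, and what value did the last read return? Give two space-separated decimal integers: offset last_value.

Read 1: bits[0:7] width=7 -> value=117 (bin 1110101); offset now 7 = byte 0 bit 7; 33 bits remain
Read 2: bits[7:12] width=5 -> value=25 (bin 11001); offset now 12 = byte 1 bit 4; 28 bits remain
Read 3: bits[12:20] width=8 -> value=16 (bin 00010000); offset now 20 = byte 2 bit 4; 20 bits remain

Answer: 20 16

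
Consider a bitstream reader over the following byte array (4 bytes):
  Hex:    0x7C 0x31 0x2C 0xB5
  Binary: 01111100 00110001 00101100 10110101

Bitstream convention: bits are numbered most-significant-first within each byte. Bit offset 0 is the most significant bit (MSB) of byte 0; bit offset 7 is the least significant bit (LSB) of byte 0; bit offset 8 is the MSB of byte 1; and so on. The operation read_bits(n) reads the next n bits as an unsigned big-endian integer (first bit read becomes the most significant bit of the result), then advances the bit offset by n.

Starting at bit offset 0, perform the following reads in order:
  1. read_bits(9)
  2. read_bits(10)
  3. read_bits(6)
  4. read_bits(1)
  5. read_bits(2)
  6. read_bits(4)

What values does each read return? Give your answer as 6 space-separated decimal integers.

Read 1: bits[0:9] width=9 -> value=248 (bin 011111000); offset now 9 = byte 1 bit 1; 23 bits remain
Read 2: bits[9:19] width=10 -> value=393 (bin 0110001001); offset now 19 = byte 2 bit 3; 13 bits remain
Read 3: bits[19:25] width=6 -> value=25 (bin 011001); offset now 25 = byte 3 bit 1; 7 bits remain
Read 4: bits[25:26] width=1 -> value=0 (bin 0); offset now 26 = byte 3 bit 2; 6 bits remain
Read 5: bits[26:28] width=2 -> value=3 (bin 11); offset now 28 = byte 3 bit 4; 4 bits remain
Read 6: bits[28:32] width=4 -> value=5 (bin 0101); offset now 32 = byte 4 bit 0; 0 bits remain

Answer: 248 393 25 0 3 5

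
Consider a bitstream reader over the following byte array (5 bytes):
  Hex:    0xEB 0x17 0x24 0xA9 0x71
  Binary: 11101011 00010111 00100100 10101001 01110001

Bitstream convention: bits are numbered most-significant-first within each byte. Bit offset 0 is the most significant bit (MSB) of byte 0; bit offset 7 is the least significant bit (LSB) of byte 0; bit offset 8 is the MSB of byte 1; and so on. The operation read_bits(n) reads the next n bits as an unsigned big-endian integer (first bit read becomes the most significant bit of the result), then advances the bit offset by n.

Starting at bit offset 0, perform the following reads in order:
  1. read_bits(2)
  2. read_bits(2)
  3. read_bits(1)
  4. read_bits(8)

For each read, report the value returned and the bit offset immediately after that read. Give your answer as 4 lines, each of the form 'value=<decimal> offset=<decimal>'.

Read 1: bits[0:2] width=2 -> value=3 (bin 11); offset now 2 = byte 0 bit 2; 38 bits remain
Read 2: bits[2:4] width=2 -> value=2 (bin 10); offset now 4 = byte 0 bit 4; 36 bits remain
Read 3: bits[4:5] width=1 -> value=1 (bin 1); offset now 5 = byte 0 bit 5; 35 bits remain
Read 4: bits[5:13] width=8 -> value=98 (bin 01100010); offset now 13 = byte 1 bit 5; 27 bits remain

Answer: value=3 offset=2
value=2 offset=4
value=1 offset=5
value=98 offset=13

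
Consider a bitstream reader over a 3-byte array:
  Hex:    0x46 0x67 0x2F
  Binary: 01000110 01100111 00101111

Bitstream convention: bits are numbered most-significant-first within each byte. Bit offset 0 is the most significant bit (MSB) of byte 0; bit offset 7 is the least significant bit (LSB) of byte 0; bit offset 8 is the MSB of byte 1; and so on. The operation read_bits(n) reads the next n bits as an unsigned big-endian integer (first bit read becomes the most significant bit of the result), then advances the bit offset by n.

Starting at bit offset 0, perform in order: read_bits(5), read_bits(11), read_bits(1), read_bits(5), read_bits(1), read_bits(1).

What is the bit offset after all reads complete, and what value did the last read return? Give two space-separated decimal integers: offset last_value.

Read 1: bits[0:5] width=5 -> value=8 (bin 01000); offset now 5 = byte 0 bit 5; 19 bits remain
Read 2: bits[5:16] width=11 -> value=1639 (bin 11001100111); offset now 16 = byte 2 bit 0; 8 bits remain
Read 3: bits[16:17] width=1 -> value=0 (bin 0); offset now 17 = byte 2 bit 1; 7 bits remain
Read 4: bits[17:22] width=5 -> value=11 (bin 01011); offset now 22 = byte 2 bit 6; 2 bits remain
Read 5: bits[22:23] width=1 -> value=1 (bin 1); offset now 23 = byte 2 bit 7; 1 bits remain
Read 6: bits[23:24] width=1 -> value=1 (bin 1); offset now 24 = byte 3 bit 0; 0 bits remain

Answer: 24 1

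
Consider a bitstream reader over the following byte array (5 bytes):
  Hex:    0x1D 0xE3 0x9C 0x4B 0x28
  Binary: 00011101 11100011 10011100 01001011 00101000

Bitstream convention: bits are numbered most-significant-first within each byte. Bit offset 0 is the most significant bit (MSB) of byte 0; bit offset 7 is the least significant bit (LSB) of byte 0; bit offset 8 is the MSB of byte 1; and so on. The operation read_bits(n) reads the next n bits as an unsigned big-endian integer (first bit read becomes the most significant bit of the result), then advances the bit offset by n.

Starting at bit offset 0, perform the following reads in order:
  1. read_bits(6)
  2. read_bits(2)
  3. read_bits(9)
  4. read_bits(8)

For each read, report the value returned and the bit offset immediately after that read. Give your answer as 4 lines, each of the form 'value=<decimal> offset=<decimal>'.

Read 1: bits[0:6] width=6 -> value=7 (bin 000111); offset now 6 = byte 0 bit 6; 34 bits remain
Read 2: bits[6:8] width=2 -> value=1 (bin 01); offset now 8 = byte 1 bit 0; 32 bits remain
Read 3: bits[8:17] width=9 -> value=455 (bin 111000111); offset now 17 = byte 2 bit 1; 23 bits remain
Read 4: bits[17:25] width=8 -> value=56 (bin 00111000); offset now 25 = byte 3 bit 1; 15 bits remain

Answer: value=7 offset=6
value=1 offset=8
value=455 offset=17
value=56 offset=25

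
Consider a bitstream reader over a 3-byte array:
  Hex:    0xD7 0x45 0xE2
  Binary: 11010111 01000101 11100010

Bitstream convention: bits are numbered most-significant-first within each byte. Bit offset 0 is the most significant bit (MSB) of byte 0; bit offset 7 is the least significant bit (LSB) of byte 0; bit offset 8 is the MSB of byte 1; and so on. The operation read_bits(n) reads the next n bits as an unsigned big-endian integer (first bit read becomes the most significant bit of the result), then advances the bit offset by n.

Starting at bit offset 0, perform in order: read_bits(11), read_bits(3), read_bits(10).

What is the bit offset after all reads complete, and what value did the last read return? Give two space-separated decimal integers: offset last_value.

Read 1: bits[0:11] width=11 -> value=1722 (bin 11010111010); offset now 11 = byte 1 bit 3; 13 bits remain
Read 2: bits[11:14] width=3 -> value=1 (bin 001); offset now 14 = byte 1 bit 6; 10 bits remain
Read 3: bits[14:24] width=10 -> value=482 (bin 0111100010); offset now 24 = byte 3 bit 0; 0 bits remain

Answer: 24 482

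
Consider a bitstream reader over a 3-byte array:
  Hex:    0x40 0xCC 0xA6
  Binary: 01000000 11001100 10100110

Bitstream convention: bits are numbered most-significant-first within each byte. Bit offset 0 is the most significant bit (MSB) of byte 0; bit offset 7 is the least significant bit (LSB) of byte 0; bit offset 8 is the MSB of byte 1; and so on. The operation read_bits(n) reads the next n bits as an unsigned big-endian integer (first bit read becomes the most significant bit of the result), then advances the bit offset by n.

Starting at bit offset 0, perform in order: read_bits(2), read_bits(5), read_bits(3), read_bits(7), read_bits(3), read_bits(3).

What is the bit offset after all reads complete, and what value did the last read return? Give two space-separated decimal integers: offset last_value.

Answer: 23 3

Derivation:
Read 1: bits[0:2] width=2 -> value=1 (bin 01); offset now 2 = byte 0 bit 2; 22 bits remain
Read 2: bits[2:7] width=5 -> value=0 (bin 00000); offset now 7 = byte 0 bit 7; 17 bits remain
Read 3: bits[7:10] width=3 -> value=3 (bin 011); offset now 10 = byte 1 bit 2; 14 bits remain
Read 4: bits[10:17] width=7 -> value=25 (bin 0011001); offset now 17 = byte 2 bit 1; 7 bits remain
Read 5: bits[17:20] width=3 -> value=2 (bin 010); offset now 20 = byte 2 bit 4; 4 bits remain
Read 6: bits[20:23] width=3 -> value=3 (bin 011); offset now 23 = byte 2 bit 7; 1 bits remain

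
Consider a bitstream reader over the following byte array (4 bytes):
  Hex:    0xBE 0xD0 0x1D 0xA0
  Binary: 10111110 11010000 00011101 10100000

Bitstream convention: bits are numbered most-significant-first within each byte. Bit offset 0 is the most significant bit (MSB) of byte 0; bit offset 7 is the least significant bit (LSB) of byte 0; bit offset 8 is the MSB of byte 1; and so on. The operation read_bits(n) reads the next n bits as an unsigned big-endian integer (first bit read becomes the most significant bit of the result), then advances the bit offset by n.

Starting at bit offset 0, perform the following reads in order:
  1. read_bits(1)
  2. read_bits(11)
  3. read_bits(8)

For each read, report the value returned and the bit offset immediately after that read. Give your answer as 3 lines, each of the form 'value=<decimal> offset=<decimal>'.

Read 1: bits[0:1] width=1 -> value=1 (bin 1); offset now 1 = byte 0 bit 1; 31 bits remain
Read 2: bits[1:12] width=11 -> value=1005 (bin 01111101101); offset now 12 = byte 1 bit 4; 20 bits remain
Read 3: bits[12:20] width=8 -> value=1 (bin 00000001); offset now 20 = byte 2 bit 4; 12 bits remain

Answer: value=1 offset=1
value=1005 offset=12
value=1 offset=20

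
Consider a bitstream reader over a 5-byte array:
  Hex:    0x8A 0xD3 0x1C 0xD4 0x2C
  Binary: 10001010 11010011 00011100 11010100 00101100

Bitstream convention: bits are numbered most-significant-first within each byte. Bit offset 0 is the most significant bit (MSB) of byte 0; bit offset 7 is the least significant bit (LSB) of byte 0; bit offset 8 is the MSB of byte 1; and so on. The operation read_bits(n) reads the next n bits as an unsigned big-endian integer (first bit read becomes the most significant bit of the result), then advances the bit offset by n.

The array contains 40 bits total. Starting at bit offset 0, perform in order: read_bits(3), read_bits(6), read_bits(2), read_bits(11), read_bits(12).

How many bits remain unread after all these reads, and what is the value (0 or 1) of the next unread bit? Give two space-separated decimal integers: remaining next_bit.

Answer: 6 1

Derivation:
Read 1: bits[0:3] width=3 -> value=4 (bin 100); offset now 3 = byte 0 bit 3; 37 bits remain
Read 2: bits[3:9] width=6 -> value=21 (bin 010101); offset now 9 = byte 1 bit 1; 31 bits remain
Read 3: bits[9:11] width=2 -> value=2 (bin 10); offset now 11 = byte 1 bit 3; 29 bits remain
Read 4: bits[11:22] width=11 -> value=1223 (bin 10011000111); offset now 22 = byte 2 bit 6; 18 bits remain
Read 5: bits[22:34] width=12 -> value=848 (bin 001101010000); offset now 34 = byte 4 bit 2; 6 bits remain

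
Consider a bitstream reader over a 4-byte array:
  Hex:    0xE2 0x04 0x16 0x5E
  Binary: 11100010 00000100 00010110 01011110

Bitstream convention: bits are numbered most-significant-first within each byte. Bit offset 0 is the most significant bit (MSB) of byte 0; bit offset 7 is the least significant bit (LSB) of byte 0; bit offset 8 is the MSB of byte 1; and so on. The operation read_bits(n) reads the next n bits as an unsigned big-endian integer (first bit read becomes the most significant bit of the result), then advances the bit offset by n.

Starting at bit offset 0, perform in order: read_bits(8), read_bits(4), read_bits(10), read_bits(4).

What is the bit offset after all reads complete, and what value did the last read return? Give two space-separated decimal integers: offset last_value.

Answer: 26 9

Derivation:
Read 1: bits[0:8] width=8 -> value=226 (bin 11100010); offset now 8 = byte 1 bit 0; 24 bits remain
Read 2: bits[8:12] width=4 -> value=0 (bin 0000); offset now 12 = byte 1 bit 4; 20 bits remain
Read 3: bits[12:22] width=10 -> value=261 (bin 0100000101); offset now 22 = byte 2 bit 6; 10 bits remain
Read 4: bits[22:26] width=4 -> value=9 (bin 1001); offset now 26 = byte 3 bit 2; 6 bits remain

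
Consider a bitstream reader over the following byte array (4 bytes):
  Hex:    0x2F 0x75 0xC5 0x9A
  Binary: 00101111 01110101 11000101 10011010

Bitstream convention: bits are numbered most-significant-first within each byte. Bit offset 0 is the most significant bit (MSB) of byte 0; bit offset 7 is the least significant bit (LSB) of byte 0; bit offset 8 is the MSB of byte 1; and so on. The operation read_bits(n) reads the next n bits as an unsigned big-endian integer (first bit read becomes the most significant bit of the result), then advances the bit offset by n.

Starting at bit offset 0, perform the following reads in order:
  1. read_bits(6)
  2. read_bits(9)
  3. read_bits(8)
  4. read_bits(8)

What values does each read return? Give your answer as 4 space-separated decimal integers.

Read 1: bits[0:6] width=6 -> value=11 (bin 001011); offset now 6 = byte 0 bit 6; 26 bits remain
Read 2: bits[6:15] width=9 -> value=442 (bin 110111010); offset now 15 = byte 1 bit 7; 17 bits remain
Read 3: bits[15:23] width=8 -> value=226 (bin 11100010); offset now 23 = byte 2 bit 7; 9 bits remain
Read 4: bits[23:31] width=8 -> value=205 (bin 11001101); offset now 31 = byte 3 bit 7; 1 bits remain

Answer: 11 442 226 205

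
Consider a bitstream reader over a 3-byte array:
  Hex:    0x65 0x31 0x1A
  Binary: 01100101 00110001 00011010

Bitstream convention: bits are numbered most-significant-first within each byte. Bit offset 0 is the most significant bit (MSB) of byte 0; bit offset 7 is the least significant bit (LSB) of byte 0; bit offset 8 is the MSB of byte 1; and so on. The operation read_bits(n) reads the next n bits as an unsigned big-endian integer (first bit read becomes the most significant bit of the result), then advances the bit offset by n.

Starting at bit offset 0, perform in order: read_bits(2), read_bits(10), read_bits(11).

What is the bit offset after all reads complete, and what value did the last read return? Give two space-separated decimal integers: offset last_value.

Answer: 23 141

Derivation:
Read 1: bits[0:2] width=2 -> value=1 (bin 01); offset now 2 = byte 0 bit 2; 22 bits remain
Read 2: bits[2:12] width=10 -> value=595 (bin 1001010011); offset now 12 = byte 1 bit 4; 12 bits remain
Read 3: bits[12:23] width=11 -> value=141 (bin 00010001101); offset now 23 = byte 2 bit 7; 1 bits remain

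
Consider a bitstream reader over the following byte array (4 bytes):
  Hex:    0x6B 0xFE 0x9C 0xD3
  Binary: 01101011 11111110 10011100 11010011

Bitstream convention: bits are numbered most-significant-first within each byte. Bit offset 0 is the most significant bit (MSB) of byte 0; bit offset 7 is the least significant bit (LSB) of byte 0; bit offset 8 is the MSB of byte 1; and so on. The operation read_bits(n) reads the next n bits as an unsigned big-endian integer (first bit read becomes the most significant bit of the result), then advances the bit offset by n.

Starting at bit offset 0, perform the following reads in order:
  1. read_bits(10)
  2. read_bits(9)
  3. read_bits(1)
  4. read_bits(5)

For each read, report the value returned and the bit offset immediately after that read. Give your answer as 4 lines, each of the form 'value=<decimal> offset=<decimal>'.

Read 1: bits[0:10] width=10 -> value=431 (bin 0110101111); offset now 10 = byte 1 bit 2; 22 bits remain
Read 2: bits[10:19] width=9 -> value=500 (bin 111110100); offset now 19 = byte 2 bit 3; 13 bits remain
Read 3: bits[19:20] width=1 -> value=1 (bin 1); offset now 20 = byte 2 bit 4; 12 bits remain
Read 4: bits[20:25] width=5 -> value=25 (bin 11001); offset now 25 = byte 3 bit 1; 7 bits remain

Answer: value=431 offset=10
value=500 offset=19
value=1 offset=20
value=25 offset=25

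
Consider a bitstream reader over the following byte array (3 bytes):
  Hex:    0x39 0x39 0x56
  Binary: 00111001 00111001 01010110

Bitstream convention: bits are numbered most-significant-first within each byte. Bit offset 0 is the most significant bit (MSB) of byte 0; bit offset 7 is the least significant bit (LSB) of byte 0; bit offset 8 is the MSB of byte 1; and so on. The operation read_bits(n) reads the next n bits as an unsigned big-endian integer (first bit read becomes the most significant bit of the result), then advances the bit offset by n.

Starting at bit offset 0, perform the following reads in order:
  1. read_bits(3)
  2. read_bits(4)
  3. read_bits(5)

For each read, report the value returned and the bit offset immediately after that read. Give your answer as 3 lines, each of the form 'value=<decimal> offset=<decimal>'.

Answer: value=1 offset=3
value=12 offset=7
value=19 offset=12

Derivation:
Read 1: bits[0:3] width=3 -> value=1 (bin 001); offset now 3 = byte 0 bit 3; 21 bits remain
Read 2: bits[3:7] width=4 -> value=12 (bin 1100); offset now 7 = byte 0 bit 7; 17 bits remain
Read 3: bits[7:12] width=5 -> value=19 (bin 10011); offset now 12 = byte 1 bit 4; 12 bits remain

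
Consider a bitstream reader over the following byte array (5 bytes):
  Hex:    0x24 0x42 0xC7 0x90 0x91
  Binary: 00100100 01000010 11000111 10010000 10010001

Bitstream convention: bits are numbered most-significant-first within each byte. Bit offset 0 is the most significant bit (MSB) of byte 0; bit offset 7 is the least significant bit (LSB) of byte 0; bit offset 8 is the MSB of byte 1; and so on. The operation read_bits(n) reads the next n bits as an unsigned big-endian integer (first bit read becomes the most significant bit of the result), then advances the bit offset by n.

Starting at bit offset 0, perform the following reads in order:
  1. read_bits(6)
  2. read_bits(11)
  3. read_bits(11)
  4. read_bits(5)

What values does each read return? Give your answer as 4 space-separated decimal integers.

Answer: 9 133 1145 1

Derivation:
Read 1: bits[0:6] width=6 -> value=9 (bin 001001); offset now 6 = byte 0 bit 6; 34 bits remain
Read 2: bits[6:17] width=11 -> value=133 (bin 00010000101); offset now 17 = byte 2 bit 1; 23 bits remain
Read 3: bits[17:28] width=11 -> value=1145 (bin 10001111001); offset now 28 = byte 3 bit 4; 12 bits remain
Read 4: bits[28:33] width=5 -> value=1 (bin 00001); offset now 33 = byte 4 bit 1; 7 bits remain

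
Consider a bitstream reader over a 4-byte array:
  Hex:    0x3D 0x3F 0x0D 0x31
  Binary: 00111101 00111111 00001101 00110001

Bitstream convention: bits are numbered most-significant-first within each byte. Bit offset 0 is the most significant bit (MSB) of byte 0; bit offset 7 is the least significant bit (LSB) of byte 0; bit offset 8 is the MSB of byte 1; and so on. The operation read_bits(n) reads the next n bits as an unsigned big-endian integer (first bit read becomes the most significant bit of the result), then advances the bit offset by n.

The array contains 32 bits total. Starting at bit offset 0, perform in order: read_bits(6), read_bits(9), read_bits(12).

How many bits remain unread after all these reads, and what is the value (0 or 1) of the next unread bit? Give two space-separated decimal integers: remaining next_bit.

Read 1: bits[0:6] width=6 -> value=15 (bin 001111); offset now 6 = byte 0 bit 6; 26 bits remain
Read 2: bits[6:15] width=9 -> value=159 (bin 010011111); offset now 15 = byte 1 bit 7; 17 bits remain
Read 3: bits[15:27] width=12 -> value=2153 (bin 100001101001); offset now 27 = byte 3 bit 3; 5 bits remain

Answer: 5 1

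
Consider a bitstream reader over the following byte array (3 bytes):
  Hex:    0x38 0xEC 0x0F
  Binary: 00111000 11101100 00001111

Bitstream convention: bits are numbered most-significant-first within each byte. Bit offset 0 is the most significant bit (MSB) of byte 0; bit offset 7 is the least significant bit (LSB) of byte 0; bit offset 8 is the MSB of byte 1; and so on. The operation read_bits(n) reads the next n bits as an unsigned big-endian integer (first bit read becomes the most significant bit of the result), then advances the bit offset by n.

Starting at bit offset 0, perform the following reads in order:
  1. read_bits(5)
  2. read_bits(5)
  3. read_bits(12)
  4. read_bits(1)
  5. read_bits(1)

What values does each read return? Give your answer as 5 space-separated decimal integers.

Read 1: bits[0:5] width=5 -> value=7 (bin 00111); offset now 5 = byte 0 bit 5; 19 bits remain
Read 2: bits[5:10] width=5 -> value=3 (bin 00011); offset now 10 = byte 1 bit 2; 14 bits remain
Read 3: bits[10:22] width=12 -> value=2819 (bin 101100000011); offset now 22 = byte 2 bit 6; 2 bits remain
Read 4: bits[22:23] width=1 -> value=1 (bin 1); offset now 23 = byte 2 bit 7; 1 bits remain
Read 5: bits[23:24] width=1 -> value=1 (bin 1); offset now 24 = byte 3 bit 0; 0 bits remain

Answer: 7 3 2819 1 1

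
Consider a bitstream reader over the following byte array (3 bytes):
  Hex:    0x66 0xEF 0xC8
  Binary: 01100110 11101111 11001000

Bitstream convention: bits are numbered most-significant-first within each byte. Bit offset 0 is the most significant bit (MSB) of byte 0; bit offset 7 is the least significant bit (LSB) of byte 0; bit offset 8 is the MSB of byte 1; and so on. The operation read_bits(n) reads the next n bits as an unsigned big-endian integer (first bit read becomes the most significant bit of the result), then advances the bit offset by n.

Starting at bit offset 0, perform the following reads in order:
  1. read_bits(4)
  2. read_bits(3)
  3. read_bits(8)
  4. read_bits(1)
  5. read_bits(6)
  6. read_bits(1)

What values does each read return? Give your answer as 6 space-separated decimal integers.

Answer: 6 3 119 1 50 0

Derivation:
Read 1: bits[0:4] width=4 -> value=6 (bin 0110); offset now 4 = byte 0 bit 4; 20 bits remain
Read 2: bits[4:7] width=3 -> value=3 (bin 011); offset now 7 = byte 0 bit 7; 17 bits remain
Read 3: bits[7:15] width=8 -> value=119 (bin 01110111); offset now 15 = byte 1 bit 7; 9 bits remain
Read 4: bits[15:16] width=1 -> value=1 (bin 1); offset now 16 = byte 2 bit 0; 8 bits remain
Read 5: bits[16:22] width=6 -> value=50 (bin 110010); offset now 22 = byte 2 bit 6; 2 bits remain
Read 6: bits[22:23] width=1 -> value=0 (bin 0); offset now 23 = byte 2 bit 7; 1 bits remain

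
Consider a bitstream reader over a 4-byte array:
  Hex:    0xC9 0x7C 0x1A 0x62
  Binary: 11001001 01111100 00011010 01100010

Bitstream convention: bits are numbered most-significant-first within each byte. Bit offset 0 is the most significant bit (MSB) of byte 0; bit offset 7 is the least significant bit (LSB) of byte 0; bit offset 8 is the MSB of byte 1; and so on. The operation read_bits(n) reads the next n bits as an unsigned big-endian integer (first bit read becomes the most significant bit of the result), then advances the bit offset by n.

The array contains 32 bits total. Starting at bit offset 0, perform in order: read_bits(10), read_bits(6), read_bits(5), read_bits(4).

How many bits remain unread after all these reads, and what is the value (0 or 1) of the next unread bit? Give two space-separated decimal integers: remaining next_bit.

Read 1: bits[0:10] width=10 -> value=805 (bin 1100100101); offset now 10 = byte 1 bit 2; 22 bits remain
Read 2: bits[10:16] width=6 -> value=60 (bin 111100); offset now 16 = byte 2 bit 0; 16 bits remain
Read 3: bits[16:21] width=5 -> value=3 (bin 00011); offset now 21 = byte 2 bit 5; 11 bits remain
Read 4: bits[21:25] width=4 -> value=4 (bin 0100); offset now 25 = byte 3 bit 1; 7 bits remain

Answer: 7 1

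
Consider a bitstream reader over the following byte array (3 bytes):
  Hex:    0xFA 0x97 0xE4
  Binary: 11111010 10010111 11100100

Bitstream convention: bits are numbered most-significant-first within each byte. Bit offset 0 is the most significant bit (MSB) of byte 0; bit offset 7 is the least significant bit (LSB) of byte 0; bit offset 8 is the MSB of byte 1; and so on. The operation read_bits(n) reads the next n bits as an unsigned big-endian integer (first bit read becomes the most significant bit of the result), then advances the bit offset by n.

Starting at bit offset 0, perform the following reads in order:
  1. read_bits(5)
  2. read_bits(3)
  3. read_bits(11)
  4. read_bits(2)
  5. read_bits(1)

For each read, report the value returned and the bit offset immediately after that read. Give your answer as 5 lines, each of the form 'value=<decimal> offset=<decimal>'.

Read 1: bits[0:5] width=5 -> value=31 (bin 11111); offset now 5 = byte 0 bit 5; 19 bits remain
Read 2: bits[5:8] width=3 -> value=2 (bin 010); offset now 8 = byte 1 bit 0; 16 bits remain
Read 3: bits[8:19] width=11 -> value=1215 (bin 10010111111); offset now 19 = byte 2 bit 3; 5 bits remain
Read 4: bits[19:21] width=2 -> value=0 (bin 00); offset now 21 = byte 2 bit 5; 3 bits remain
Read 5: bits[21:22] width=1 -> value=1 (bin 1); offset now 22 = byte 2 bit 6; 2 bits remain

Answer: value=31 offset=5
value=2 offset=8
value=1215 offset=19
value=0 offset=21
value=1 offset=22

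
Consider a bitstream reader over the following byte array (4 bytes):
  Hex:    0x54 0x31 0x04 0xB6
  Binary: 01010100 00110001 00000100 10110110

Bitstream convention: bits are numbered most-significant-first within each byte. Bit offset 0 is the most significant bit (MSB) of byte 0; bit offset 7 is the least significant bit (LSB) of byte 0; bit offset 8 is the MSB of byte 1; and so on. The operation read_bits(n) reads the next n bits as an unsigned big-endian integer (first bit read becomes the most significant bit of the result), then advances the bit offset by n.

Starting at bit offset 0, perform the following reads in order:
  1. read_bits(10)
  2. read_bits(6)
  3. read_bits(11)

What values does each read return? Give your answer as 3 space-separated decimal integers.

Answer: 336 49 37

Derivation:
Read 1: bits[0:10] width=10 -> value=336 (bin 0101010000); offset now 10 = byte 1 bit 2; 22 bits remain
Read 2: bits[10:16] width=6 -> value=49 (bin 110001); offset now 16 = byte 2 bit 0; 16 bits remain
Read 3: bits[16:27] width=11 -> value=37 (bin 00000100101); offset now 27 = byte 3 bit 3; 5 bits remain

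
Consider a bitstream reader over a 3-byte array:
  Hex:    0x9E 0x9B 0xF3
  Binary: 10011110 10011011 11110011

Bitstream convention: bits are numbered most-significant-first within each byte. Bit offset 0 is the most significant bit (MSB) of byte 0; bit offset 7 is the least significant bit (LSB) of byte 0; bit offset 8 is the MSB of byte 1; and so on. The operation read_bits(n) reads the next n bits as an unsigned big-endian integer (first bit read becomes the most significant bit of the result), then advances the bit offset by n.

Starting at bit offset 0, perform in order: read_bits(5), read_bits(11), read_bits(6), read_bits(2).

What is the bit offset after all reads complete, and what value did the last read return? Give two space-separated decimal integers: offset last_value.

Read 1: bits[0:5] width=5 -> value=19 (bin 10011); offset now 5 = byte 0 bit 5; 19 bits remain
Read 2: bits[5:16] width=11 -> value=1691 (bin 11010011011); offset now 16 = byte 2 bit 0; 8 bits remain
Read 3: bits[16:22] width=6 -> value=60 (bin 111100); offset now 22 = byte 2 bit 6; 2 bits remain
Read 4: bits[22:24] width=2 -> value=3 (bin 11); offset now 24 = byte 3 bit 0; 0 bits remain

Answer: 24 3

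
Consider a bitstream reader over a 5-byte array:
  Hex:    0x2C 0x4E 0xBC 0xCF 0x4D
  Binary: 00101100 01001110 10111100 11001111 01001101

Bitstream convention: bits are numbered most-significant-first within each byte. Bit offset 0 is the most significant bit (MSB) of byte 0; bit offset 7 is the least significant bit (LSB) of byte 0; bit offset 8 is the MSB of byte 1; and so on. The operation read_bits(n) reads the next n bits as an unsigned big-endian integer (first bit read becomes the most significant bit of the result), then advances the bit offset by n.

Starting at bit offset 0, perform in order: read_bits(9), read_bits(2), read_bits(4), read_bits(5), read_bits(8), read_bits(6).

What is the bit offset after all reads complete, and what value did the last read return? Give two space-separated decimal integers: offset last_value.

Read 1: bits[0:9] width=9 -> value=88 (bin 001011000); offset now 9 = byte 1 bit 1; 31 bits remain
Read 2: bits[9:11] width=2 -> value=2 (bin 10); offset now 11 = byte 1 bit 3; 29 bits remain
Read 3: bits[11:15] width=4 -> value=7 (bin 0111); offset now 15 = byte 1 bit 7; 25 bits remain
Read 4: bits[15:20] width=5 -> value=11 (bin 01011); offset now 20 = byte 2 bit 4; 20 bits remain
Read 5: bits[20:28] width=8 -> value=204 (bin 11001100); offset now 28 = byte 3 bit 4; 12 bits remain
Read 6: bits[28:34] width=6 -> value=61 (bin 111101); offset now 34 = byte 4 bit 2; 6 bits remain

Answer: 34 61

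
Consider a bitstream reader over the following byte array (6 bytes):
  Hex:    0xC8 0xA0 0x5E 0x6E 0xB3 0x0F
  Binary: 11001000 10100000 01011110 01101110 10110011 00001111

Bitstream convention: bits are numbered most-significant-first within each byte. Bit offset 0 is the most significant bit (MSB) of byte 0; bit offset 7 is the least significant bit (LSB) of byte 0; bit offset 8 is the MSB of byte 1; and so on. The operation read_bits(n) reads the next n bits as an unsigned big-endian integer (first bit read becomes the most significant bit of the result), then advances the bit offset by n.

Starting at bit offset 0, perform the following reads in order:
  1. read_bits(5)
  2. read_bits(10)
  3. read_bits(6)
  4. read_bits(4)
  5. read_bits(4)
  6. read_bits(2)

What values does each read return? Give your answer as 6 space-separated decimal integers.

Answer: 25 80 11 12 13 3

Derivation:
Read 1: bits[0:5] width=5 -> value=25 (bin 11001); offset now 5 = byte 0 bit 5; 43 bits remain
Read 2: bits[5:15] width=10 -> value=80 (bin 0001010000); offset now 15 = byte 1 bit 7; 33 bits remain
Read 3: bits[15:21] width=6 -> value=11 (bin 001011); offset now 21 = byte 2 bit 5; 27 bits remain
Read 4: bits[21:25] width=4 -> value=12 (bin 1100); offset now 25 = byte 3 bit 1; 23 bits remain
Read 5: bits[25:29] width=4 -> value=13 (bin 1101); offset now 29 = byte 3 bit 5; 19 bits remain
Read 6: bits[29:31] width=2 -> value=3 (bin 11); offset now 31 = byte 3 bit 7; 17 bits remain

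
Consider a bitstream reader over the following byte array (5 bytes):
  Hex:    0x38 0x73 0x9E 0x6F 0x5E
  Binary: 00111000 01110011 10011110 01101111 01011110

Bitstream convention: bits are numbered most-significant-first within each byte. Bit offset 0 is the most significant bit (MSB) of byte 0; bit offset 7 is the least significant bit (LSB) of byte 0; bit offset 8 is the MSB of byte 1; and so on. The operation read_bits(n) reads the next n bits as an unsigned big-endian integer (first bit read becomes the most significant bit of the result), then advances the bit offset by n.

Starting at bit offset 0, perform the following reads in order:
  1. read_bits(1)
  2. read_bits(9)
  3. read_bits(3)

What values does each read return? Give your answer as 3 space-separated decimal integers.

Read 1: bits[0:1] width=1 -> value=0 (bin 0); offset now 1 = byte 0 bit 1; 39 bits remain
Read 2: bits[1:10] width=9 -> value=225 (bin 011100001); offset now 10 = byte 1 bit 2; 30 bits remain
Read 3: bits[10:13] width=3 -> value=6 (bin 110); offset now 13 = byte 1 bit 5; 27 bits remain

Answer: 0 225 6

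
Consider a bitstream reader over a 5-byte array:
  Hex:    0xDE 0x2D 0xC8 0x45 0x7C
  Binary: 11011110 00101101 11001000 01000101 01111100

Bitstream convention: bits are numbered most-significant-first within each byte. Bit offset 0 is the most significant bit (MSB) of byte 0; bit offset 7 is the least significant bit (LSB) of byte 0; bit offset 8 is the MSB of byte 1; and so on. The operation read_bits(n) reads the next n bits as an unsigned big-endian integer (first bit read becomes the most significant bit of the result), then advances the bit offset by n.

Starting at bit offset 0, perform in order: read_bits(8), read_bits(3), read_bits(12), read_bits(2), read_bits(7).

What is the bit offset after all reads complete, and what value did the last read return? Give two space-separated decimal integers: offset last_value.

Read 1: bits[0:8] width=8 -> value=222 (bin 11011110); offset now 8 = byte 1 bit 0; 32 bits remain
Read 2: bits[8:11] width=3 -> value=1 (bin 001); offset now 11 = byte 1 bit 3; 29 bits remain
Read 3: bits[11:23] width=12 -> value=1764 (bin 011011100100); offset now 23 = byte 2 bit 7; 17 bits remain
Read 4: bits[23:25] width=2 -> value=0 (bin 00); offset now 25 = byte 3 bit 1; 15 bits remain
Read 5: bits[25:32] width=7 -> value=69 (bin 1000101); offset now 32 = byte 4 bit 0; 8 bits remain

Answer: 32 69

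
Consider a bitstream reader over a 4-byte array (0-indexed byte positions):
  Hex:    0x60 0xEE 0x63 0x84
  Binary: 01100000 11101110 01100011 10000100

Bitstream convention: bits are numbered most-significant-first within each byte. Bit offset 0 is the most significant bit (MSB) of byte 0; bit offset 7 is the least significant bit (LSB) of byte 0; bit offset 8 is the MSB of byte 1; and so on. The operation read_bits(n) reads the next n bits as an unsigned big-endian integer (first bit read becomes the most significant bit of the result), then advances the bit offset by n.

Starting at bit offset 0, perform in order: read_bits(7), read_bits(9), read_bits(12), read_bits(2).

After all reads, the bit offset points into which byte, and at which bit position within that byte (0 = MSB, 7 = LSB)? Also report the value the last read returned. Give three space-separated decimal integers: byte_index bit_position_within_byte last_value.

Answer: 3 6 1

Derivation:
Read 1: bits[0:7] width=7 -> value=48 (bin 0110000); offset now 7 = byte 0 bit 7; 25 bits remain
Read 2: bits[7:16] width=9 -> value=238 (bin 011101110); offset now 16 = byte 2 bit 0; 16 bits remain
Read 3: bits[16:28] width=12 -> value=1592 (bin 011000111000); offset now 28 = byte 3 bit 4; 4 bits remain
Read 4: bits[28:30] width=2 -> value=1 (bin 01); offset now 30 = byte 3 bit 6; 2 bits remain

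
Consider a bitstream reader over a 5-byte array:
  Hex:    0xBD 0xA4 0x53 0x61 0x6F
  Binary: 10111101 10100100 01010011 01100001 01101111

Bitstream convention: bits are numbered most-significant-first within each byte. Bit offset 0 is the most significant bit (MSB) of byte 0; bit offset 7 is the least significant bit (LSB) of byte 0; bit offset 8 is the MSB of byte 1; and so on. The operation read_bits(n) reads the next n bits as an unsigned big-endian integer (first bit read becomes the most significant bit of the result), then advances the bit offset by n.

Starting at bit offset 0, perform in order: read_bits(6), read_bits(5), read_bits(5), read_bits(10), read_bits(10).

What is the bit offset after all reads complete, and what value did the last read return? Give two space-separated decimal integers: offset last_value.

Read 1: bits[0:6] width=6 -> value=47 (bin 101111); offset now 6 = byte 0 bit 6; 34 bits remain
Read 2: bits[6:11] width=5 -> value=13 (bin 01101); offset now 11 = byte 1 bit 3; 29 bits remain
Read 3: bits[11:16] width=5 -> value=4 (bin 00100); offset now 16 = byte 2 bit 0; 24 bits remain
Read 4: bits[16:26] width=10 -> value=333 (bin 0101001101); offset now 26 = byte 3 bit 2; 14 bits remain
Read 5: bits[26:36] width=10 -> value=534 (bin 1000010110); offset now 36 = byte 4 bit 4; 4 bits remain

Answer: 36 534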